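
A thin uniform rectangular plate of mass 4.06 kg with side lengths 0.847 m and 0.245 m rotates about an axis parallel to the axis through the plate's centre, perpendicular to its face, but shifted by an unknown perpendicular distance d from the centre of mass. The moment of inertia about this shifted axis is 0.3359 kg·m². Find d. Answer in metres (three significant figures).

About the centre-of-mass axis, I_cm = (1/12)M(a²+b²) = (1/12)(4.06)[(0.847)² + (0.245)²] = 0.26303 kg·m².
Parallel axis theorem: I = I_cm + Md², so Md² = 0.3359 − 0.26303 = 0.072868 kg·m².
d = √(0.072868 / 4.06) = 0.13397 m.

0.134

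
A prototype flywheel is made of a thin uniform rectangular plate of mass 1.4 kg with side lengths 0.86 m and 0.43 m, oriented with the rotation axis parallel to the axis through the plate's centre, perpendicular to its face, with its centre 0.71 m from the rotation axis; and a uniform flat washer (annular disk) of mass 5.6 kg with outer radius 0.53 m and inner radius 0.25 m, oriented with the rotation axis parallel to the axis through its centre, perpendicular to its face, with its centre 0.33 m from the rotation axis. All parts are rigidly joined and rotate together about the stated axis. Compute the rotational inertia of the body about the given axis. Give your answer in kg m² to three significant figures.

Rectangular plate: I_cm = (1/12)M(a²+b²) = (1/12)(1.4)[(0.86)² + (0.43)²] = 0.10786 kg m²; centre at d = 0.71 m, so I = I_cm + Md² gives I = 0.10786 + (1.4)(0.71)² = 0.8136 kg m².
Annular disk: I_cm = (1/2)M(R²+r²) = (1/2)(5.6)[(0.53)² + (0.25)²] = 0.96152 kg m²; centre at d = 0.33 m, so I = I_cm + Md² gives I = 0.96152 + (5.6)(0.33)² = 1.5714 kg m².
Total I = 0.8136 + 1.5714 = 2.385 kg m².

2.38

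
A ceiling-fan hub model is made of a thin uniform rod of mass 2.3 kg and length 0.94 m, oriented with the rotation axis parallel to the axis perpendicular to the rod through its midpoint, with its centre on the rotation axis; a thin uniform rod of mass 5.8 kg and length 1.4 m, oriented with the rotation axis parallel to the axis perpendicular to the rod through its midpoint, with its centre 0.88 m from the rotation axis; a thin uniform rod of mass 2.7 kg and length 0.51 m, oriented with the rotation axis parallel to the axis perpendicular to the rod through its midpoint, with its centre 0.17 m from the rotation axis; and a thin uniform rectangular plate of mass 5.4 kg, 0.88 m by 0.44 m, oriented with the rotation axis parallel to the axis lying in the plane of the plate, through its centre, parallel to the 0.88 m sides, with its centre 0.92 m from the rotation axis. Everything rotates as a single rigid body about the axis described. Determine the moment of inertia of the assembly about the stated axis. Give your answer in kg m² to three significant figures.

Thin rod: I_cm = (1/12)ML² = (1/12)(2.3)(0.94)² = 0.16936 kg m²; axis through the centre, so I = 0.16936 kg m².
Thin rod: I_cm = (1/12)ML² = (1/12)(5.8)(1.4)² = 0.94733 kg m²; centre at d = 0.88 m, so the parallel axis theorem gives I = 0.94733 + (5.8)(0.88)² = 5.4389 kg m².
Thin rod: I_cm = (1/12)ML² = (1/12)(2.7)(0.51)² = 0.058522 kg m²; centre at d = 0.17 m, so the parallel axis theorem gives I = 0.058522 + (2.7)(0.17)² = 0.13655 kg m².
Rectangular plate: I_cm = (1/12)Mb² = (1/12)(5.4)(0.44)² = 0.08712 kg m²; centre at d = 0.92 m, so the parallel axis theorem gives I = 0.08712 + (5.4)(0.92)² = 4.6577 kg m².
Total I = 0.16936 + 5.4389 + 0.13655 + 4.6577 = 10.402 kg m².

10.4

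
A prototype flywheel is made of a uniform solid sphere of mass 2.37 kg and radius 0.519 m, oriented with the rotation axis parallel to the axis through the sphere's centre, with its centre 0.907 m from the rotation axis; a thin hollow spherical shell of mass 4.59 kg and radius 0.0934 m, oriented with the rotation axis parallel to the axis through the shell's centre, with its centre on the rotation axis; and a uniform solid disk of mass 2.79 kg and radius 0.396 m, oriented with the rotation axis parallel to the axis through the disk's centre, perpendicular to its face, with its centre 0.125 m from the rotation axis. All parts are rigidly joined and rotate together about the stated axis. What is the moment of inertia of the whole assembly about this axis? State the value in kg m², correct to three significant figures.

2.49

Solid sphere: I_cm = (2/5)MR² = (2/5)(2.37)(0.519)² = 0.25535 kg m²; centre at d = 0.907 m, so the parallel axis theorem gives I = 0.25535 + (2.37)(0.907)² = 2.205 kg m².
Spherical shell: I_cm = (2/3)MR² = (2/3)(4.59)(0.0934)² = 0.026694 kg m²; axis through the centre, so I = 0.026694 kg m².
Solid disk: I_cm = (1/2)MR² = (1/2)(2.79)(0.396)² = 0.21876 kg m²; centre at d = 0.125 m, so the parallel axis theorem gives I = 0.21876 + (2.79)(0.125)² = 0.26235 kg m².
Total I = 2.205 + 0.026694 + 0.26235 = 2.4941 kg m².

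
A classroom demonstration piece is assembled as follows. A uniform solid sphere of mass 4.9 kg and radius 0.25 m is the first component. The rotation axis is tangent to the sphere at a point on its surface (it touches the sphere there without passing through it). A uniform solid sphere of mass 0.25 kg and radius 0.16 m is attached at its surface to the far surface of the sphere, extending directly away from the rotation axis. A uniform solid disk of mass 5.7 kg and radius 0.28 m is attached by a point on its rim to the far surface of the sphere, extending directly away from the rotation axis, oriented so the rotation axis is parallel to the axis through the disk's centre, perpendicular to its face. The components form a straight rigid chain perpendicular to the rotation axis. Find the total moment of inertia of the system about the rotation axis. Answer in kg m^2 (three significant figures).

7.66

Solid sphere: I_cm = (2/5)MR² = (2/5)(4.9)(0.25)² = 0.1225 kg m^2; centre at d = 0.25 m, so I = I_cm + Md² gives I = 0.1225 + (4.9)(0.25)² = 0.42875 kg m^2.
Solid sphere: I_cm = (2/5)MR² = (2/5)(0.25)(0.16)² = 0.00256 kg m^2; centre at d = 0.25 + 0.25 + 0.16 = 0.66 m, so I = I_cm + Md² gives I = 0.00256 + (0.25)(0.66)² = 0.11146 kg m^2.
Solid disk: I_cm = (1/2)MR² = (1/2)(5.7)(0.28)² = 0.22344 kg m^2; centre at d = 0.25 + 0.25 + 0.16 + 0.16 + 0.28 = 1.1 m, so I = I_cm + Md² gives I = 0.22344 + (5.7)(1.1)² = 7.1204 kg m^2.
Total I = 0.42875 + 0.11146 + 7.1204 = 7.6607 kg m^2.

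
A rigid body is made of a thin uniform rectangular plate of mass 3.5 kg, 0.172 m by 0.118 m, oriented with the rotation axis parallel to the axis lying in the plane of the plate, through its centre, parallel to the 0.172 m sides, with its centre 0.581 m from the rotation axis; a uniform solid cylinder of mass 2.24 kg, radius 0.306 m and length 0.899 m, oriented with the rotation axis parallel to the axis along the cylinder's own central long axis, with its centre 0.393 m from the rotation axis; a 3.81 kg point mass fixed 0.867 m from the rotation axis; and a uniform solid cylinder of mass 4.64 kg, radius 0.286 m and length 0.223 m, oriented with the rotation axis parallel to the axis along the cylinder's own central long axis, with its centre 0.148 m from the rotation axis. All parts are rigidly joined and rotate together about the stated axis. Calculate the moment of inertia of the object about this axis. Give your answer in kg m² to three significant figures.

4.79

Rectangular plate: I_cm = (1/12)Mb² = (1/12)(3.5)(0.118)² = 0.0040612 kg m²; centre at d = 0.581 m, so the parallel axis theorem gives I = 0.0040612 + (3.5)(0.581)² = 1.1855 kg m².
Solid cylinder: I_cm = (1/2)MR² = (1/2)(2.24)(0.306)² = 0.10487 kg m²; centre at d = 0.393 m, so the parallel axis theorem gives I = 0.10487 + (2.24)(0.393)² = 0.45084 kg m².
Point mass: I_cm = 0; centre at d = 0.867 m, so the parallel axis theorem gives I = 0 + (3.81)(0.867)² = 2.8639 kg m².
Solid cylinder: I_cm = (1/2)MR² = (1/2)(4.64)(0.286)² = 0.18977 kg m²; centre at d = 0.148 m, so the parallel axis theorem gives I = 0.18977 + (4.64)(0.148)² = 0.2914 kg m².
Total I = 1.1855 + 0.45084 + 2.8639 + 0.2914 = 4.7917 kg m².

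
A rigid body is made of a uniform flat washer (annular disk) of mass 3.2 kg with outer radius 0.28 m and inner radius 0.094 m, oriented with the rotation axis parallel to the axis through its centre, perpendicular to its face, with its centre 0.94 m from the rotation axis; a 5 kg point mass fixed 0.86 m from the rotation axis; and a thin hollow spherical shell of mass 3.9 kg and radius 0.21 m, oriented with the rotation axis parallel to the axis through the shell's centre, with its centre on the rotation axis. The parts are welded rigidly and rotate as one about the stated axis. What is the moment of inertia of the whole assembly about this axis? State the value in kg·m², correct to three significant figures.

6.78

Annular disk: I_cm = (1/2)M(R²+r²) = (1/2)(3.2)[(0.28)² + (0.094)²] = 0.13958 kg·m²; centre at d = 0.94 m, so I = I_cm + Md² gives I = 0.13958 + (3.2)(0.94)² = 2.9671 kg·m².
Point mass: I_cm = 0; centre at d = 0.86 m, so I = I_cm + Md² gives I = 0 + (5)(0.86)² = 3.698 kg·m².
Spherical shell: I_cm = (2/3)MR² = (2/3)(3.9)(0.21)² = 0.11466 kg·m²; axis through the centre, so I = 0.11466 kg·m².
Total I = 2.9671 + 3.698 + 0.11466 = 6.7798 kg·m².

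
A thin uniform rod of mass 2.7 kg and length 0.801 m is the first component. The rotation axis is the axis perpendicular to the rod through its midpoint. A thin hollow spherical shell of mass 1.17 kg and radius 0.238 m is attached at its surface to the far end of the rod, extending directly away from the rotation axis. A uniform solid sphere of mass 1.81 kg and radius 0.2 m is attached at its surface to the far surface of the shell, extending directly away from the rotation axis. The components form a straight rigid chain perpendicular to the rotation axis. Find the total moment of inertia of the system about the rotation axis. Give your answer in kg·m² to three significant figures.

2.79

Thin rod: I_cm = (1/12)ML² = (1/12)(2.7)(0.801)² = 0.14436 kg·m²; axis through the centre, so I = 0.14436 kg·m².
Spherical shell: I_cm = (2/3)MR² = (2/3)(1.17)(0.238)² = 0.044182 kg·m²; centre at d = 0.4005 + 0.238 = 0.6385 m, so I = I_cm + Md² gives I = 0.044182 + (1.17)(0.6385)² = 0.52117 kg·m².
Solid sphere: I_cm = (2/5)MR² = (2/5)(1.81)(0.2)² = 0.02896 kg·m²; centre at d = 0.4005 + 0.238 + 0.238 + 0.2 = 1.0765 m, so I = I_cm + Md² gives I = 0.02896 + (1.81)(1.0765)² = 2.1265 kg·m².
Total I = 0.14436 + 0.52117 + 2.1265 = 2.792 kg·m².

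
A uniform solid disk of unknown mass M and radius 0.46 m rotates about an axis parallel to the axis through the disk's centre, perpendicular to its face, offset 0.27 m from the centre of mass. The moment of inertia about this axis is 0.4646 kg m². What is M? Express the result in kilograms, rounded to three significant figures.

2.60

I = I_cm + Md² = (1/2)MR² + Md² = M·[0.5·(0.46)² + (0.27)²] = M·0.1787.
So M = 0.4646 / 0.1787 = 2.5999 kg.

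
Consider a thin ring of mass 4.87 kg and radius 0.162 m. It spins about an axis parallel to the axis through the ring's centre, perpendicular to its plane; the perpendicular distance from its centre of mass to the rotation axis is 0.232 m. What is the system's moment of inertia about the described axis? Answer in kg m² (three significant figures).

I_cm = MR² = (4.87)(0.162)² = 0.12781 kg m²; centre at d = 0.232 m, so the parallel axis theorem gives I = 0.12781 + (4.87)(0.232)² = 0.38993 kg m².

0.390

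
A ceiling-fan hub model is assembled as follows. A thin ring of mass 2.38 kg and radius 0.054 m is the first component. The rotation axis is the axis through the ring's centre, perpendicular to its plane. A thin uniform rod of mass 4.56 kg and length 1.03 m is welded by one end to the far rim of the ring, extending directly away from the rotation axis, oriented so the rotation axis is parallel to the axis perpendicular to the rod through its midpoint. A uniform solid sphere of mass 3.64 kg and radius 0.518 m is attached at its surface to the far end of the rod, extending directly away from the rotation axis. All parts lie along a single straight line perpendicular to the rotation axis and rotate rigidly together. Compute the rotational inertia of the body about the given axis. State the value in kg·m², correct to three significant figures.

11.6

Thin ring: I_cm = MR² = (2.38)(0.054)² = 0.0069401 kg·m²; axis through the centre, so I = 0.0069401 kg·m².
Thin rod: I_cm = (1/12)ML² = (1/12)(4.56)(1.03)² = 0.40314 kg·m²; centre at d = 0.054 + 0.515 = 0.569 m, so I = I_cm + Md² gives I = 0.40314 + (4.56)(0.569)² = 1.8795 kg·m².
Solid sphere: I_cm = (2/5)MR² = (2/5)(3.64)(0.518)² = 0.39068 kg·m²; centre at d = 0.054 + 0.515 + 0.515 + 0.518 = 1.602 m, so I = I_cm + Md² gives I = 0.39068 + (3.64)(1.602)² = 9.7324 kg·m².
Total I = 0.0069401 + 1.8795 + 9.7324 = 11.619 kg·m².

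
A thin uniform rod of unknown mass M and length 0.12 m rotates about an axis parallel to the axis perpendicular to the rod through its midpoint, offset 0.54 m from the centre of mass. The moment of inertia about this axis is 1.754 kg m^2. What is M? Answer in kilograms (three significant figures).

I = I_cm + Md² = (1/12)ML² + Md² = M·[0.0833333·(0.12)² + (0.54)²] = M·0.2928.
So M = 1.754 / 0.2928 = 5.9904 kg.

5.99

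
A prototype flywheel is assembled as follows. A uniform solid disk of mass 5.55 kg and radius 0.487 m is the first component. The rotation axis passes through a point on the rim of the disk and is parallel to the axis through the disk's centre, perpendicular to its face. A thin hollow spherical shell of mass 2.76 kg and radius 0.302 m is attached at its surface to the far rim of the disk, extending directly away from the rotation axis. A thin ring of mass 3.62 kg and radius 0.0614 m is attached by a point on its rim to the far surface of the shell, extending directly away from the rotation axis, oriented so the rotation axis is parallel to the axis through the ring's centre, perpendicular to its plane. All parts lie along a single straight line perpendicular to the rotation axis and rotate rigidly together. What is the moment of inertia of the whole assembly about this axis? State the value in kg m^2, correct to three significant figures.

16.4

Solid disk: I_cm = (1/2)MR² = (1/2)(5.55)(0.487)² = 0.65814 kg m^2; centre at d = 0.487 m, so I = I_cm + Md² gives I = 0.65814 + (5.55)(0.487)² = 1.9744 kg m^2.
Spherical shell: I_cm = (2/3)MR² = (2/3)(2.76)(0.302)² = 0.16782 kg m^2; centre at d = 0.487 + 0.487 + 0.302 = 1.276 m, so I = I_cm + Md² gives I = 0.16782 + (2.76)(1.276)² = 4.6616 kg m^2.
Thin ring: I_cm = MR² = (3.62)(0.0614)² = 0.013647 kg m^2; centre at d = 0.487 + 0.487 + 0.302 + 0.302 + 0.0614 = 1.6394 m, so I = I_cm + Md² gives I = 0.013647 + (3.62)(1.6394)² = 9.7429 kg m^2.
Total I = 1.9744 + 4.6616 + 9.7429 = 16.379 kg m^2.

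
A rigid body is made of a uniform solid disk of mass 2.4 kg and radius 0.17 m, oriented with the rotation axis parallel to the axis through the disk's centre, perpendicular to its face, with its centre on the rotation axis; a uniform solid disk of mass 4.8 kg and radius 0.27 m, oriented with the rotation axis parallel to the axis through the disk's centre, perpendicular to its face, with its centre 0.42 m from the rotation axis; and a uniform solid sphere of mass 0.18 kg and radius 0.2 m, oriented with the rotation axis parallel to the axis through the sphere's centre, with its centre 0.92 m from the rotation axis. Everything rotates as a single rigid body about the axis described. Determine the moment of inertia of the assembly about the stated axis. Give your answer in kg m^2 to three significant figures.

1.21

Solid disk: I_cm = (1/2)MR² = (1/2)(2.4)(0.17)² = 0.03468 kg m^2; axis through the centre, so I = 0.03468 kg m^2.
Solid disk: I_cm = (1/2)MR² = (1/2)(4.8)(0.27)² = 0.17496 kg m^2; centre at d = 0.42 m, so the parallel axis theorem gives I = 0.17496 + (4.8)(0.42)² = 1.0217 kg m^2.
Solid sphere: I_cm = (2/5)MR² = (2/5)(0.18)(0.2)² = 0.00288 kg m^2; centre at d = 0.92 m, so the parallel axis theorem gives I = 0.00288 + (0.18)(0.92)² = 0.15523 kg m^2.
Total I = 0.03468 + 1.0217 + 0.15523 = 1.2116 kg m^2.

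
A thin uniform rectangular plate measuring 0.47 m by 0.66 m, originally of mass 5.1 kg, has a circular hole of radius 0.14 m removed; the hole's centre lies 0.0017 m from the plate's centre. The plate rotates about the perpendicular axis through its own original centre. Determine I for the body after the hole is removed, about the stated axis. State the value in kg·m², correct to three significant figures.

0.269

Unpierced body about its centre: I₀ = (1/12)M(a²+b²) = (1/12)(5.1)[(0.47)² + (0.66)²] = 0.27901 kg·m².
The removed disk has mass m = M·πr²/(ab) = (5.1)·π(0.14)²/(0.47·0.66) = 1.0124 kg (same uniform areal density).
Its moment of inertia about the rotation axis (parallel-axis theorem): I_hole = (1/2)mr² + md² = (1/2)(1.0124)(0.14)² + (1.0124)(0.0017)² = 0.009924 kg·m².
Treating the hole as negative mass, I = I₀ − I_hole = 0.27901 − 0.009924 = 0.26909 kg·m².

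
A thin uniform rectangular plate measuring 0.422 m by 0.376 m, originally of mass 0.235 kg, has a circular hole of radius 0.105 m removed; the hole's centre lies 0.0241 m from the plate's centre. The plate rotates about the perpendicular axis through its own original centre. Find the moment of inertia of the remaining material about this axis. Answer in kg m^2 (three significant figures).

Unpierced body about its centre: I₀ = (1/12)M(a²+b²) = (1/12)(0.235)[(0.422)² + (0.376)²] = 0.0062561 kg m^2.
The removed disk has mass m = M·πr²/(ab) = (0.235)·π(0.105)²/(0.422·0.376) = 0.051297 kg (same uniform areal density).
Its moment of inertia about the rotation axis (parallel-axis theorem): I_hole = (1/2)mr² + md² = (1/2)(0.051297)(0.105)² + (0.051297)(0.0241)² = 0.00031257 kg m^2.
Treating the hole as negative mass, I = I₀ − I_hole = 0.0062561 − 0.00031257 = 0.0059435 kg m^2.

0.00594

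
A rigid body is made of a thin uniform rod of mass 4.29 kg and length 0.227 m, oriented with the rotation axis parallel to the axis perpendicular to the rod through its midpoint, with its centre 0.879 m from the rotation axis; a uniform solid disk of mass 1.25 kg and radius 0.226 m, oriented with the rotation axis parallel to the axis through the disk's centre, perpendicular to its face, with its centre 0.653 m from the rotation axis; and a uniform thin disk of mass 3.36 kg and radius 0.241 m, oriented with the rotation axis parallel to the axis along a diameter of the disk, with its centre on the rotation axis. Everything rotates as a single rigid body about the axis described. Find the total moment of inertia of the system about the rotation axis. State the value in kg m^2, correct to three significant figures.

3.95

Thin rod: I_cm = (1/12)ML² = (1/12)(4.29)(0.227)² = 0.018422 kg m^2; centre at d = 0.879 m, so I = I_cm + Md² gives I = 0.018422 + (4.29)(0.879)² = 3.3331 kg m^2.
Solid disk: I_cm = (1/2)MR² = (1/2)(1.25)(0.226)² = 0.031922 kg m^2; centre at d = 0.653 m, so I = I_cm + Md² gives I = 0.031922 + (1.25)(0.653)² = 0.56493 kg m^2.
Thin disk: I_cm = (1/4)MR² = (1/4)(3.36)(0.241)² = 0.048788 kg m^2; axis through the centre, so I = 0.048788 kg m^2.
Total I = 3.3331 + 0.56493 + 0.048788 = 3.9468 kg m^2.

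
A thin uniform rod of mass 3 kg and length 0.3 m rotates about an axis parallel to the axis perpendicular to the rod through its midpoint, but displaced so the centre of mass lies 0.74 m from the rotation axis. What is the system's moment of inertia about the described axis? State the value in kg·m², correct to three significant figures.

1.67

I_cm = (1/12)ML² = (1/12)(3)(0.3)² = 0.0225 kg·m²; centre at d = 0.74 m, so I = I_cm + Md² gives I = 0.0225 + (3)(0.74)² = 1.6653 kg·m².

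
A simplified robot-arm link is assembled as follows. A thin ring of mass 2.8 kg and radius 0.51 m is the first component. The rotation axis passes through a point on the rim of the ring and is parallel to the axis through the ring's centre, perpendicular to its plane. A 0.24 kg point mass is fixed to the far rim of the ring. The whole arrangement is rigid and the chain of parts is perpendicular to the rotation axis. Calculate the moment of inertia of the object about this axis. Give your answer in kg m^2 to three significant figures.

1.71

Thin ring: I_cm = MR² = (2.8)(0.51)² = 0.72828 kg m^2; centre at d = 0.51 m, so I = I_cm + Md² gives I = 0.72828 + (2.8)(0.51)² = 1.4566 kg m^2.
Point mass: I_cm = 0; centre at d = 0.51 + 0.51 = 1.02 m, so I = I_cm + Md² gives I = 0 + (0.24)(1.02)² = 0.2497 kg m^2.
Total I = 1.4566 + 0.2497 = 1.7063 kg m^2.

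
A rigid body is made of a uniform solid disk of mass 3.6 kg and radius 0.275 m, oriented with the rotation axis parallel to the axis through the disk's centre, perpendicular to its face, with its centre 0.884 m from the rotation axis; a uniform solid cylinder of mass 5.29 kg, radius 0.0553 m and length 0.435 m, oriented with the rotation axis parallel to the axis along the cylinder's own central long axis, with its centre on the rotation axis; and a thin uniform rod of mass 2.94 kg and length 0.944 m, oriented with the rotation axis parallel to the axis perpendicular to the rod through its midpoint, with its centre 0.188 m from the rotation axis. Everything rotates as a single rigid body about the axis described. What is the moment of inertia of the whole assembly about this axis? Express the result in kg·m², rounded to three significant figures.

3.28

Solid disk: I_cm = (1/2)MR² = (1/2)(3.6)(0.275)² = 0.13613 kg·m²; centre at d = 0.884 m, so the parallel axis theorem gives I = 0.13613 + (3.6)(0.884)² = 2.9494 kg·m².
Solid cylinder: I_cm = (1/2)MR² = (1/2)(5.29)(0.0553)² = 0.0080886 kg·m²; axis through the centre, so I = 0.0080886 kg·m².
Thin rod: I_cm = (1/12)ML² = (1/12)(2.94)(0.944)² = 0.21833 kg·m²; centre at d = 0.188 m, so the parallel axis theorem gives I = 0.21833 + (2.94)(0.188)² = 0.32224 kg·m².
Total I = 2.9494 + 0.0080886 + 0.32224 = 3.2797 kg·m².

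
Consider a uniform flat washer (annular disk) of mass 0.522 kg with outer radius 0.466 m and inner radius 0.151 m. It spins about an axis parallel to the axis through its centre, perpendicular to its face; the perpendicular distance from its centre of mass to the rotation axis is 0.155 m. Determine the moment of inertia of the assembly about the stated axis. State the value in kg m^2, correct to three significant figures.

I_cm = (1/2)M(R²+r²) = (1/2)(0.522)[(0.466)² + (0.151)²] = 0.062629 kg m^2; centre at d = 0.155 m, so the parallel axis theorem gives I = 0.062629 + (0.522)(0.155)² = 0.07517 kg m^2.

0.0752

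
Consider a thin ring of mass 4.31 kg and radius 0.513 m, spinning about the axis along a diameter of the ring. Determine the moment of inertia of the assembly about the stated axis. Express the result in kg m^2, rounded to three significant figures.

0.567

I_cm = (1/2)MR² = (1/2)(4.31)(0.513)² = 0.56713 kg m^2; axis through the centre, so I = 0.56713 kg m^2.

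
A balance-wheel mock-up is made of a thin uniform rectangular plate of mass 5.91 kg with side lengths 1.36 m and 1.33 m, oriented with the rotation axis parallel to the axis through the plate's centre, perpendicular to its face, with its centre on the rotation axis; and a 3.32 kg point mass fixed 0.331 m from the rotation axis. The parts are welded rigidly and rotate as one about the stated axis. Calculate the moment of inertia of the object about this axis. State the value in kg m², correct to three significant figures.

Rectangular plate: I_cm = (1/12)M(a²+b²) = (1/12)(5.91)[(1.36)² + (1.33)²] = 1.7821 kg m²; axis through the centre, so I = 1.7821 kg m².
Point mass: I_cm = 0; centre at d = 0.331 m, so I = I_cm + Md² gives I = 0 + (3.32)(0.331)² = 0.36374 kg m².
Total I = 1.7821 + 0.36374 = 2.1459 kg m².

2.15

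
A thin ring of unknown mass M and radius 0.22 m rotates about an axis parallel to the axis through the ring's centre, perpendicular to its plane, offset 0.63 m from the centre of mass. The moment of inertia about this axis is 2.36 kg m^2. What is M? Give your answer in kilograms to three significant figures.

5.30

I = I_cm + Md² = MR² + Md² = M·[1·(0.22)² + (0.63)²] = M·0.4453.
So M = 2.36 / 0.4453 = 5.2998 kg.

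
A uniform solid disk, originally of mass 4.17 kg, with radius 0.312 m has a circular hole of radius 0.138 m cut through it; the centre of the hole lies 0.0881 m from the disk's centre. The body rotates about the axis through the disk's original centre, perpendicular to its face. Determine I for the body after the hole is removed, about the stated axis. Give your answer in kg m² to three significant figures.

0.189

Unpierced body about its centre: I₀ = (1/2)MR² = (1/2)(4.17)(0.312)² = 0.20296 kg m².
The removed disk has mass m = M·(r/R)² = (4.17)(0.138/0.312)² = 0.8158 kg (same uniform areal density).
Its moment of inertia about the rotation axis (parallel-axis theorem): I_hole = (1/2)mr² + md² = (1/2)(0.8158)(0.138)² + (0.8158)(0.0881)² = 0.0141 kg m².
Treating the hole as negative mass, I = I₀ − I_hole = 0.20296 − 0.0141 = 0.18886 kg m².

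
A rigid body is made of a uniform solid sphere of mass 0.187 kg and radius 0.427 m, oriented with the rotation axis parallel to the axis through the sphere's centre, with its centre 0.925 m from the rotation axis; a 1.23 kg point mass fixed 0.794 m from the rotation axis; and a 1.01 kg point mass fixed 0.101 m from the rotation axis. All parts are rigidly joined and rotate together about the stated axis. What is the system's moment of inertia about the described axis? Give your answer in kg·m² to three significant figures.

0.959

Solid sphere: I_cm = (2/5)MR² = (2/5)(0.187)(0.427)² = 0.013638 kg·m²; centre at d = 0.925 m, so I = I_cm + Md² gives I = 0.013638 + (0.187)(0.925)² = 0.17364 kg·m².
Point mass: I_cm = 0; centre at d = 0.794 m, so I = I_cm + Md² gives I = 0 + (1.23)(0.794)² = 0.77544 kg·m².
Point mass: I_cm = 0; centre at d = 0.101 m, so I = I_cm + Md² gives I = 0 + (1.01)(0.101)² = 0.010303 kg·m².
Total I = 0.17364 + 0.77544 + 0.010303 = 0.95938 kg·m².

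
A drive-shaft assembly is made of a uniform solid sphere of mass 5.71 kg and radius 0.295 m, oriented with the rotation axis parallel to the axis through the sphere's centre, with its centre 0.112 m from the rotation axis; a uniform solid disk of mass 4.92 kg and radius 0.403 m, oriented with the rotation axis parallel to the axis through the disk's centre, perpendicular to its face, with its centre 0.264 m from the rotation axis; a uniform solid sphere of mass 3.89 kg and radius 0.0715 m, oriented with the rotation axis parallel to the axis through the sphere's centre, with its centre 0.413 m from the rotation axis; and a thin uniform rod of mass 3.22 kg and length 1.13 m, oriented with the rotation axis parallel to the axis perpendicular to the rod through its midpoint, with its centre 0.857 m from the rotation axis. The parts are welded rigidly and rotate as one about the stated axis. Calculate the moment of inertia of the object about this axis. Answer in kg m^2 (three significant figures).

Solid sphere: I_cm = (2/5)MR² = (2/5)(5.71)(0.295)² = 0.19877 kg m^2; centre at d = 0.112 m, so the parallel axis theorem gives I = 0.19877 + (5.71)(0.112)² = 0.27039 kg m^2.
Solid disk: I_cm = (1/2)MR² = (1/2)(4.92)(0.403)² = 0.39953 kg m^2; centre at d = 0.264 m, so the parallel axis theorem gives I = 0.39953 + (4.92)(0.264)² = 0.74243 kg m^2.
Solid sphere: I_cm = (2/5)MR² = (2/5)(3.89)(0.0715)² = 0.0079547 kg m^2; centre at d = 0.413 m, so the parallel axis theorem gives I = 0.0079547 + (3.89)(0.413)² = 0.67147 kg m^2.
Thin rod: I_cm = (1/12)ML² = (1/12)(3.22)(1.13)² = 0.34263 kg m^2; centre at d = 0.857 m, so the parallel axis theorem gives I = 0.34263 + (3.22)(0.857)² = 2.7076 kg m^2.
Total I = 0.27039 + 0.74243 + 0.67147 + 2.7076 = 4.3919 kg m^2.

4.39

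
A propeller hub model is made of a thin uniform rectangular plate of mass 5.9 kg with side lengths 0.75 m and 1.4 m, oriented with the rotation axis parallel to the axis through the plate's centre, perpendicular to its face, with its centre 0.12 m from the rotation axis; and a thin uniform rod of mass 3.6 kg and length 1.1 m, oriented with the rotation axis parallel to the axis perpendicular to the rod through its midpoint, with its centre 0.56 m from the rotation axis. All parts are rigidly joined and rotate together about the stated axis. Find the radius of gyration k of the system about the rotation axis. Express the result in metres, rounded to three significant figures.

Rectangular plate: I_cm = (1/12)M(a²+b²) = (1/12)(5.9)[(0.75)² + (1.4)²] = 1.2402 kg·m²; centre at d = 0.12 m, so I = I_cm + Md² gives I = 1.2402 + (5.9)(0.12)² = 1.3252 kg·m².
Thin rod: I_cm = (1/12)ML² = (1/12)(3.6)(1.1)² = 0.363 kg·m²; centre at d = 0.56 m, so I = I_cm + Md² gives I = 0.363 + (3.6)(0.56)² = 1.492 kg·m².
Total I = 2.8171 kg·m²; total mass M = 9.5 kg.
k = √(I/M) = √(2.8171/9.5) = 0.54456 m.

0.545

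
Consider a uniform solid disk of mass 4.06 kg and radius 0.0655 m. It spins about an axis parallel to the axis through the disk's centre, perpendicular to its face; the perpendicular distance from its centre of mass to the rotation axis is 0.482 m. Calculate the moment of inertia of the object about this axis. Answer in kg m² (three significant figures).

I_cm = (1/2)MR² = (1/2)(4.06)(0.0655)² = 0.0087092 kg m²; centre at d = 0.482 m, so the parallel axis theorem gives I = 0.0087092 + (4.06)(0.482)² = 0.95194 kg m².

0.952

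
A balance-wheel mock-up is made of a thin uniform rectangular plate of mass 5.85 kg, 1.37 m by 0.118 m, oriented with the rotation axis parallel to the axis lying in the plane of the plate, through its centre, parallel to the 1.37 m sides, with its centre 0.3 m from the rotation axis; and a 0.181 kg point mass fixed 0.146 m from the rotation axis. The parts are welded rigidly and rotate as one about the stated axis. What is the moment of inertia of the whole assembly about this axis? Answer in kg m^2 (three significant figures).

Rectangular plate: I_cm = (1/12)Mb² = (1/12)(5.85)(0.118)² = 0.0067879 kg m^2; centre at d = 0.3 m, so I = I_cm + Md² gives I = 0.0067879 + (5.85)(0.3)² = 0.53329 kg m^2.
Point mass: I_cm = 0; centre at d = 0.146 m, so I = I_cm + Md² gives I = 0 + (0.181)(0.146)² = 0.0038582 kg m^2.
Total I = 0.53329 + 0.0038582 = 0.53715 kg m^2.

0.537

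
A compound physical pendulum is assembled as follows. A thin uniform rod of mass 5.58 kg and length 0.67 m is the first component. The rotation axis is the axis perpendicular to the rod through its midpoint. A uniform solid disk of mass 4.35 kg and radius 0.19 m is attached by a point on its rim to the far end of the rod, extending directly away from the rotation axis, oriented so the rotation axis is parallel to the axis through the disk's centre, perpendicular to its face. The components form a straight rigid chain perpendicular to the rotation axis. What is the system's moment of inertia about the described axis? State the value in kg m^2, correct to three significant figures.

Thin rod: I_cm = (1/12)ML² = (1/12)(5.58)(0.67)² = 0.20874 kg m^2; axis through the centre, so I = 0.20874 kg m^2.
Solid disk: I_cm = (1/2)MR² = (1/2)(4.35)(0.19)² = 0.078517 kg m^2; centre at d = 0.335 + 0.19 = 0.525 m, so the parallel axis theorem gives I = 0.078517 + (4.35)(0.525)² = 1.2775 kg m^2.
Total I = 0.20874 + 1.2775 = 1.4862 kg m^2.

1.49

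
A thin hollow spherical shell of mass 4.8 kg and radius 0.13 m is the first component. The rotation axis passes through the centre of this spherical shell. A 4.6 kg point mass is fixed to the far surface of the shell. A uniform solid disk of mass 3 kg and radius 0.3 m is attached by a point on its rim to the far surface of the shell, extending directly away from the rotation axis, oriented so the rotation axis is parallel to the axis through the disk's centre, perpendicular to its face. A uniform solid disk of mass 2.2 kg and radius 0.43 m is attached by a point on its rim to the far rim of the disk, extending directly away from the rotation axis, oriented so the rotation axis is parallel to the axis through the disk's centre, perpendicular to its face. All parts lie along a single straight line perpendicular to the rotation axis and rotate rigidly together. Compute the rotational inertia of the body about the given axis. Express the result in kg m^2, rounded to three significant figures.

Spherical shell: I_cm = (2/3)MR² = (2/3)(4.8)(0.13)² = 0.05408 kg m^2; axis through the centre, so I = 0.05408 kg m^2.
Point mass: I_cm = 0; centre at d = 0.13 m, so the parallel axis theorem gives I = 0 + (4.6)(0.13)² = 0.07774 kg m^2.
Solid disk: I_cm = (1/2)MR² = (1/2)(3)(0.3)² = 0.135 kg m^2; centre at d = 0.13 + 0.3 = 0.43 m, so the parallel axis theorem gives I = 0.135 + (3)(0.43)² = 0.6897 kg m^2.
Solid disk: I_cm = (1/2)MR² = (1/2)(2.2)(0.43)² = 0.20339 kg m^2; centre at d = 0.13 + 0.3 + 0.3 + 0.43 = 1.16 m, so the parallel axis theorem gives I = 0.20339 + (2.2)(1.16)² = 3.1637 kg m^2.
Total I = 0.05408 + 0.07774 + 0.6897 + 3.1637 = 3.9852 kg m^2.

3.99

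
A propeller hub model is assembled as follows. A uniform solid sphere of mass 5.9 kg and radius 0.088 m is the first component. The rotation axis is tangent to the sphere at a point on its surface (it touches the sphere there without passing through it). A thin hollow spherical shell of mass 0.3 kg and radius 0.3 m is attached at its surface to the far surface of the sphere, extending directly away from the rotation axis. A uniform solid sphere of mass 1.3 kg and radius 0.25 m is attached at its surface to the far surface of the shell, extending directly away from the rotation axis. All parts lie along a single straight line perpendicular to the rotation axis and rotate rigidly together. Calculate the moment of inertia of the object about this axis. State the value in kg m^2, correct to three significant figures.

Solid sphere: I_cm = (2/5)MR² = (2/5)(5.9)(0.088)² = 0.018276 kg m^2; centre at d = 0.088 m, so I = I_cm + Md² gives I = 0.018276 + (5.9)(0.088)² = 0.063965 kg m^2.
Spherical shell: I_cm = (2/3)MR² = (2/3)(0.3)(0.3)² = 0.018 kg m^2; centre at d = 0.088 + 0.088 + 0.3 = 0.476 m, so I = I_cm + Md² gives I = 0.018 + (0.3)(0.476)² = 0.085973 kg m^2.
Solid sphere: I_cm = (2/5)MR² = (2/5)(1.3)(0.25)² = 0.0325 kg m^2; centre at d = 0.088 + 0.088 + 0.3 + 0.3 + 0.25 = 1.026 m, so I = I_cm + Md² gives I = 0.0325 + (1.3)(1.026)² = 1.401 kg m^2.
Total I = 0.063965 + 0.085973 + 1.401 = 1.5509 kg m^2.

1.55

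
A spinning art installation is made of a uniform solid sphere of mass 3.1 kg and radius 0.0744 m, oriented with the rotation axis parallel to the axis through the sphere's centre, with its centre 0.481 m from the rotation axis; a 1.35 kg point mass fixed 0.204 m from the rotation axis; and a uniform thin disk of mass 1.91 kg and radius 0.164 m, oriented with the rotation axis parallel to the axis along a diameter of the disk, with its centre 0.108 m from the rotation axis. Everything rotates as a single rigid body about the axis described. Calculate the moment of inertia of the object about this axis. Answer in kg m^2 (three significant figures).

Solid sphere: I_cm = (2/5)MR² = (2/5)(3.1)(0.0744)² = 0.0068638 kg m^2; centre at d = 0.481 m, so the parallel axis theorem gives I = 0.0068638 + (3.1)(0.481)² = 0.72408 kg m^2.
Point mass: I_cm = 0; centre at d = 0.204 m, so the parallel axis theorem gives I = 0 + (1.35)(0.204)² = 0.056182 kg m^2.
Thin disk: I_cm = (1/4)MR² = (1/4)(1.91)(0.164)² = 0.012843 kg m^2; centre at d = 0.108 m, so the parallel axis theorem gives I = 0.012843 + (1.91)(0.108)² = 0.035121 kg m^2.
Total I = 0.72408 + 0.056182 + 0.035121 = 0.81539 kg m^2.

0.815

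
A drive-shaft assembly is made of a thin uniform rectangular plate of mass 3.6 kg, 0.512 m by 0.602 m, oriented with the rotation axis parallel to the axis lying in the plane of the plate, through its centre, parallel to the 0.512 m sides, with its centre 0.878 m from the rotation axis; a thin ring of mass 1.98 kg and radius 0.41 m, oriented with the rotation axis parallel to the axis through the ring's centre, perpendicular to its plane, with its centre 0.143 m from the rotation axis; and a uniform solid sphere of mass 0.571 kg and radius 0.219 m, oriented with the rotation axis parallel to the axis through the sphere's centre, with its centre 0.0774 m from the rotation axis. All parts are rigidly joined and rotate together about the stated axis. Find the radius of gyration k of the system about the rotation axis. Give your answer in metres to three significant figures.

0.729

Rectangular plate: I_cm = (1/12)Mb² = (1/12)(3.6)(0.602)² = 0.10872 kg m^2; centre at d = 0.878 m, so I = I_cm + Md² gives I = 0.10872 + (3.6)(0.878)² = 2.8839 kg m^2.
Thin ring: I_cm = MR² = (1.98)(0.41)² = 0.33284 kg m^2; centre at d = 0.143 m, so I = I_cm + Md² gives I = 0.33284 + (1.98)(0.143)² = 0.37333 kg m^2.
Solid sphere: I_cm = (2/5)MR² = (2/5)(0.571)(0.219)² = 0.010954 kg m^2; centre at d = 0.0774 m, so I = I_cm + Md² gives I = 0.010954 + (0.571)(0.0774)² = 0.014375 kg m^2.
Total I = 3.2716 kg m^2; total mass M = 6.151 kg.
k = √(I/M) = √(3.2716/6.151) = 0.7293 m.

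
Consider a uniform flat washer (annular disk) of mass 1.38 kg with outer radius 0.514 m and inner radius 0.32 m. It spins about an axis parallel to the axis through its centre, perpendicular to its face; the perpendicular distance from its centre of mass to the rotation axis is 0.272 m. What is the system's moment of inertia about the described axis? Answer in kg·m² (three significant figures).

I_cm = (1/2)M(R²+r²) = (1/2)(1.38)[(0.514)² + (0.32)²] = 0.25295 kg·m²; centre at d = 0.272 m, so the parallel axis theorem gives I = 0.25295 + (1.38)(0.272)² = 0.35505 kg·m².

0.355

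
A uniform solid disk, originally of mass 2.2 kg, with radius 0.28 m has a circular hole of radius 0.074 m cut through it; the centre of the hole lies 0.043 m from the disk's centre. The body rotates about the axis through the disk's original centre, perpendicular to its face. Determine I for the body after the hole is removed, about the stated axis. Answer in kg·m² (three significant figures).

0.0855

Unpierced body about its centre: I₀ = (1/2)MR² = (1/2)(2.2)(0.28)² = 0.08624 kg·m².
The removed disk has mass m = M·(r/R)² = (2.2)(0.074/0.28)² = 0.15366 kg (same uniform areal density).
Its moment of inertia about the rotation axis (parallel-axis theorem): I_hole = (1/2)mr² + md² = (1/2)(0.15366)(0.074)² + (0.15366)(0.043)² = 0.00070485 kg·m².
Treating the hole as negative mass, I = I₀ − I_hole = 0.08624 − 0.00070485 = 0.085535 kg·m².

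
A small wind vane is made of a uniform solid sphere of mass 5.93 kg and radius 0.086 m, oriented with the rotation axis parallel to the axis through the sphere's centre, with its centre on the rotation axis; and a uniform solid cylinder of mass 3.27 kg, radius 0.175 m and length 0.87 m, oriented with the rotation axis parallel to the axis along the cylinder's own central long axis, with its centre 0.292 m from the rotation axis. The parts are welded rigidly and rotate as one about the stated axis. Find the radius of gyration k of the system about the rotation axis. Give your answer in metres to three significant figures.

0.194

Solid sphere: I_cm = (2/5)MR² = (2/5)(5.93)(0.086)² = 0.017543 kg m^2; axis through the centre, so I = 0.017543 kg m^2.
Solid cylinder: I_cm = (1/2)MR² = (1/2)(3.27)(0.175)² = 0.050072 kg m^2; centre at d = 0.292 m, so the parallel axis theorem gives I = 0.050072 + (3.27)(0.292)² = 0.32889 kg m^2.
Total I = 0.34643 kg m^2; total mass M = 9.2 kg.
k = √(I/M) = √(0.34643/9.2) = 0.19405 m.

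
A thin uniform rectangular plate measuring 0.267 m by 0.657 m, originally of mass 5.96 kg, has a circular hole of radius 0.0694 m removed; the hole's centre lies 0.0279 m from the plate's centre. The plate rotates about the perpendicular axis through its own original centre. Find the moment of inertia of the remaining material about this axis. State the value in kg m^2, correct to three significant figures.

Unpierced body about its centre: I₀ = (1/12)M(a²+b²) = (1/12)(5.96)[(0.267)² + (0.657)²] = 0.24979 kg m^2.
The removed disk has mass m = M·πr²/(ab) = (5.96)·π(0.0694)²/(0.267·0.657) = 0.51409 kg (same uniform areal density).
Its moment of inertia about the rotation axis (parallel-axis theorem): I_hole = (1/2)mr² + md² = (1/2)(0.51409)(0.0694)² + (0.51409)(0.0279)² = 0.0016382 kg m^2.
Treating the hole as negative mass, I = I₀ − I_hole = 0.24979 − 0.0016382 = 0.24815 kg m^2.

0.248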